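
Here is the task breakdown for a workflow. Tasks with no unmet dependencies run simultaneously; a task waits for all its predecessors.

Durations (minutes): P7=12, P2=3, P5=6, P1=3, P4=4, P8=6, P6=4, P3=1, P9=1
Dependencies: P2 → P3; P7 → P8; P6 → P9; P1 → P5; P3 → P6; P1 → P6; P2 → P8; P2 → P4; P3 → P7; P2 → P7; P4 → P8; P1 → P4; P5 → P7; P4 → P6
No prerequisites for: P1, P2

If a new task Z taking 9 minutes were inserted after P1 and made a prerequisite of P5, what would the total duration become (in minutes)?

Originally the project takes 27 minutes.
With Z inserted, P5 now waits for max(P1, Z).
New critical path: P1→Z→P5→P7→P8 = 3+9+6+12+6 = 36 ⇒ 36 minutes.

36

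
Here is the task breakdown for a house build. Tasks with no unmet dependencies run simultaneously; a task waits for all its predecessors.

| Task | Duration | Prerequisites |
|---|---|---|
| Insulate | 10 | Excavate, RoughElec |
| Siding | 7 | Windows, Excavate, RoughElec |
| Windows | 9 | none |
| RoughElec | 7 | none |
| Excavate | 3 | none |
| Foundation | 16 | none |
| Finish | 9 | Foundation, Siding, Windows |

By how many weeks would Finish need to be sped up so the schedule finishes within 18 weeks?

Current finish: 25 weeks; target: 18.
Finish is on every critical path, so each week cut from Finish cuts the finish by one (this holds down to a finish of 17).
Need 25 − 18 = 7 weeks off Finish → Finish becomes 2 weeks, finish becomes 18.

7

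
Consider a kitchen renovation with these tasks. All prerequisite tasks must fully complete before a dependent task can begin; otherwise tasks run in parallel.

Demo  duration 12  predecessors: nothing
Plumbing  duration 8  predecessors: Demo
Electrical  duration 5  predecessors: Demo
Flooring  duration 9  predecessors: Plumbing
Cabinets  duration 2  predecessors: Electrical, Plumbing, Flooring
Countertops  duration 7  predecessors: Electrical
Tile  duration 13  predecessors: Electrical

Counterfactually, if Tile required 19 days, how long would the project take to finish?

36

Critical path before the change: Demo→Plumbing→Flooring→Cabinets = 12+8+9+2 = 31 giving 31 days.
Tile has 1 day of float (longest path through it is 30).
The binding chain switches to Demo→Electrical→Tile = 12+5+19 = 36; finish 36 days.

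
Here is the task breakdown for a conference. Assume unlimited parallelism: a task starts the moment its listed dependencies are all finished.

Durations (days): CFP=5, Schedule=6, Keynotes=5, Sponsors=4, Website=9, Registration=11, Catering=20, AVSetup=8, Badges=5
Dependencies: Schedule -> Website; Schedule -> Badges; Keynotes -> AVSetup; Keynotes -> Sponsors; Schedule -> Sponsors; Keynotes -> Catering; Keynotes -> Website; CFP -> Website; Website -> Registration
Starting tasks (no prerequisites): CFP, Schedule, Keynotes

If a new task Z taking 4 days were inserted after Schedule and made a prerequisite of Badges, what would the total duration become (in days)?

Originally the plan takes 26 days.
With Z inserted, Badges now waits for max(Schedule, Z).
New critical path: Schedule→Website→Registration = 6+9+11 = 26 ⇒ 26 days.

26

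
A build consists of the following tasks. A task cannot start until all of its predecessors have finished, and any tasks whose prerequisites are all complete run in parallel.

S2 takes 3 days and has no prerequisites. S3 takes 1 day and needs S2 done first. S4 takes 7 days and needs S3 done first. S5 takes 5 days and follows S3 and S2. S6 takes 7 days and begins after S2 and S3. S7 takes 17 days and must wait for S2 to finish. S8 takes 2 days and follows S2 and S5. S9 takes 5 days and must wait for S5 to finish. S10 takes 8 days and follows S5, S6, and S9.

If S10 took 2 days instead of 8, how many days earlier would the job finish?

Actual critical path: S2→S3→S5→S9→S10 = 3+1+5+5+8 = 22 ⇒ 22 days.
S10 lies on that path, so at 2 days the path becomes 16 days.
Now S2→S7 = 3+17 = 20 is longest, so the finish becomes 20 days.
Change in finish: 20 − 22 = -2 days.

2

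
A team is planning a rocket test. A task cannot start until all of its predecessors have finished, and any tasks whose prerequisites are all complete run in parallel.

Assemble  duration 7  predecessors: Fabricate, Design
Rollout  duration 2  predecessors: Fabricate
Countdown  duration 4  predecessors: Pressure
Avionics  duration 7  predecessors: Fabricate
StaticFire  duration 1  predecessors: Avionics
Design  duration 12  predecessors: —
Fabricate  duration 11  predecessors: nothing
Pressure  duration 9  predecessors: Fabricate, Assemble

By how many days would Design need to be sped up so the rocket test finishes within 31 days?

1

Current finish: 32 days; target: 31.
Design is on every critical path, so each day cut from Design cuts the finish by one (this holds down to a finish of 31).
Need 32 − 31 = 1 day off Design → Design becomes 11 days, finish becomes 31.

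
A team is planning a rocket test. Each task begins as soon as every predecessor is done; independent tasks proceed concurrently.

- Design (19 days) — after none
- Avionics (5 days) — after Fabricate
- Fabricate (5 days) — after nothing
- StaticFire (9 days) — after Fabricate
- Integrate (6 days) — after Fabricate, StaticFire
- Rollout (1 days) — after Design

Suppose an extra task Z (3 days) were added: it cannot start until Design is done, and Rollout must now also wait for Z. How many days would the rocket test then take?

Originally the rocket test takes 20 days.
With Z inserted, Rollout now waits for max(Design, Z).
New critical path: Design→Z→Rollout = 19+3+1 = 23 ⇒ 23 days.

23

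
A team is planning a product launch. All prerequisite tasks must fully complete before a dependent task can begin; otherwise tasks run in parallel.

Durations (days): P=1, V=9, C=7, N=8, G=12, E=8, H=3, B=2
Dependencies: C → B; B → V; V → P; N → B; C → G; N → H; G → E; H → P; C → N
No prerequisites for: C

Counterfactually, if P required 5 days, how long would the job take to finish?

Actual critical path: C→N→B→V→P = 7+8+2+9+1 = 27 ⇒ 27 days.
P is on the critical path; changing it to 5 makes that path 31 days.
That remains the longest chain; total 31 days.

31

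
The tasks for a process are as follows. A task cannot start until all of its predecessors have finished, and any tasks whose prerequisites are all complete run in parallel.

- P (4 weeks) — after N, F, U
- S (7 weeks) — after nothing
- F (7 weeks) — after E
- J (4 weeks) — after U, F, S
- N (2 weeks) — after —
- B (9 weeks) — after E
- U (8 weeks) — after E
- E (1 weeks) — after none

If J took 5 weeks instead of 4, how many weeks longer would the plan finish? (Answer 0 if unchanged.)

1

Baseline: E→U→J = 1+8+4 = 13 → 13 weeks.
Since J is critical, the +1 change carries straight to that chain (now 14 weeks).
That remains the longest chain; total 14 weeks.
Change in finish: 14 − 13 = +1 weeks.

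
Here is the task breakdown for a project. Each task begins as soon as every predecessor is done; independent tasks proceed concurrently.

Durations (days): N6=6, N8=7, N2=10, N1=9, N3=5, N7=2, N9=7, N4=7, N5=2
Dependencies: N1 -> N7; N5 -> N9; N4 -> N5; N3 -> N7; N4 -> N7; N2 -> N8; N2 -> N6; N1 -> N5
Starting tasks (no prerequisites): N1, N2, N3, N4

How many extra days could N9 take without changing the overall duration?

0

N1→N5→N9 = 9+2+7 = 18 sets the makespan at 18 days.
N9 finishes as early as 18 and must finish by 18.
So N9 can slip 18 − 18 = 0 days.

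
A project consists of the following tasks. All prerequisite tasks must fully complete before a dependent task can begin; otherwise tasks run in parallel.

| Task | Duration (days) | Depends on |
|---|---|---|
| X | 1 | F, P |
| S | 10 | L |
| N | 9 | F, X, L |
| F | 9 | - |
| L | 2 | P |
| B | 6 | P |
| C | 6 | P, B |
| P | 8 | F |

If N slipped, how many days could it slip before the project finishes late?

Critical path: F→P→B→C = 9+8+6+6 = 29, so the finish is 29 days.
The longest chain containing N totals 28 days.
So N can slip 29 − 28 = 1 day.

1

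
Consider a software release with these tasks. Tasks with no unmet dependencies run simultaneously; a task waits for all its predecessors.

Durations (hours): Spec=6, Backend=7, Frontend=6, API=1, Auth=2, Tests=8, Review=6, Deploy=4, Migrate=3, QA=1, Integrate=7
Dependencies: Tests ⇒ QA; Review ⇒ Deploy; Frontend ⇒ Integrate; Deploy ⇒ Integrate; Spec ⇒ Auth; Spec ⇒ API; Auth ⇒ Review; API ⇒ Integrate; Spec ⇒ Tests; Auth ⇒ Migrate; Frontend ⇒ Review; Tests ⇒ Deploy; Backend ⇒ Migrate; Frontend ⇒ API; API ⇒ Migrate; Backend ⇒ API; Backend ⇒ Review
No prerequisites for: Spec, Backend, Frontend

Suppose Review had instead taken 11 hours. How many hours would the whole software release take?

30

As given, the longest chain is Spec→Auth→Review→Deploy→Integrate = 6+2+6+4+7 = 25, so the finish is 25 hours.
Since Review is critical, the +5 change carries straight to that chain (now 30 hours).
No other chain overtakes it, so the finish is 30 hours.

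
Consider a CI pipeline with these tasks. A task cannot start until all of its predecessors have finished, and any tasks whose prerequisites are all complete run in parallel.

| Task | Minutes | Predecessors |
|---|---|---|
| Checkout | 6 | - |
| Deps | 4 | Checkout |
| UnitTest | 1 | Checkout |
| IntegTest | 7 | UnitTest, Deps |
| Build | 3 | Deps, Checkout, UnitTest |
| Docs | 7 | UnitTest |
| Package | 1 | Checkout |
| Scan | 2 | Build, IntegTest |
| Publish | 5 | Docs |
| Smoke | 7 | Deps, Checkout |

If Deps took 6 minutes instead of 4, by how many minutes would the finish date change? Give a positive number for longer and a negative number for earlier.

Critical path before the change: Checkout→Deps→IntegTest→Scan = 6+4+7+2 = 19 giving 19 minutes.
Since Deps is critical, the +2 change carries straight to that chain (now 21 minutes).
That remains the longest chain; total 21 minutes.
Change in finish: 21 − 19 = +2 minutes.

2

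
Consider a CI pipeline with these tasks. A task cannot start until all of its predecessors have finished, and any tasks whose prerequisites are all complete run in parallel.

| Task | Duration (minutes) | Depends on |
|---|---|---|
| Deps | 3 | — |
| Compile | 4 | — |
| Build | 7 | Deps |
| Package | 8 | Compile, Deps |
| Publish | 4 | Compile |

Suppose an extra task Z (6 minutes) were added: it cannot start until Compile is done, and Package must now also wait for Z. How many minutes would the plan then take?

Originally the plan takes 12 minutes.
With Z inserted, Package now waits for max(Compile, Deps, Z).
New critical path: Compile→Z→Package = 4+6+8 = 18 ⇒ 18 minutes.

18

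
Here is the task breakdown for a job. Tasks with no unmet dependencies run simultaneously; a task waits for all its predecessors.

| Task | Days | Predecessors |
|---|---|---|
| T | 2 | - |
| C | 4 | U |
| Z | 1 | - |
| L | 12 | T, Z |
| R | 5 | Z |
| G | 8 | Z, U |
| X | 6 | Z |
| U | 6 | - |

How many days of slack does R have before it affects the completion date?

8

The longest chain is T→L = 2+12 = 14; overall finish 14 days.
The longest chain containing R totals 6 days.
Float = 14 − 6 = 8.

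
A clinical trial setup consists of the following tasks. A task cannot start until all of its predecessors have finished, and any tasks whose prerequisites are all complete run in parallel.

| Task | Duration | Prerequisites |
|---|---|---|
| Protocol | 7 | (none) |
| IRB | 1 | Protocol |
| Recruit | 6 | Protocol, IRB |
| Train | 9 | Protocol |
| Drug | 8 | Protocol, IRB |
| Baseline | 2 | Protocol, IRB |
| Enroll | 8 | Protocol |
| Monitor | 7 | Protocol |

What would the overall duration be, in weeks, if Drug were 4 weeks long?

Critical path before the change: Protocol→IRB→Drug = 7+1+8 = 16 giving 16 weeks.
Drug lies on that path, so at 4 weeks the path becomes 12 weeks.
Now Protocol→Train = 7+9 = 16 is longest, so the finish becomes 16 weeks.

16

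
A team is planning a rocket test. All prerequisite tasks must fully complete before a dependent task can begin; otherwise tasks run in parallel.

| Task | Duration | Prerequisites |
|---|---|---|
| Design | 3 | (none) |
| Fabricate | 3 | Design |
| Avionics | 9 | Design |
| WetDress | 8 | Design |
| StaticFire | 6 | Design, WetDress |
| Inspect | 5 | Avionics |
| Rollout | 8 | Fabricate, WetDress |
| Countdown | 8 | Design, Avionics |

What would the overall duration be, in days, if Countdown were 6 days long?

19

Baseline: Design→Avionics→Countdown = 3+9+8 = 20 → 20 days.
Since Countdown is critical, the -2 change carries straight to that chain (now 18 days).
The binding chain switches to Design→WetDress→Rollout = 3+8+8 = 19; finish 19 days.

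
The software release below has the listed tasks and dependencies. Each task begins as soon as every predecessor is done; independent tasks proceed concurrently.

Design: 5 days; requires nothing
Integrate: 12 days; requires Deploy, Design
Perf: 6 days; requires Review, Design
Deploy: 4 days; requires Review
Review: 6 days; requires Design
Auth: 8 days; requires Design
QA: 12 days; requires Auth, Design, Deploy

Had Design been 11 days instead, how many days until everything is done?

Critical path before the change: Design→Review→Deploy→QA = 5+6+4+12 = 27 giving 27 days.
Since Design is critical, the +6 change carries straight to that chain (now 33 days).
No other chain overtakes it, so the finish is 33 days.

33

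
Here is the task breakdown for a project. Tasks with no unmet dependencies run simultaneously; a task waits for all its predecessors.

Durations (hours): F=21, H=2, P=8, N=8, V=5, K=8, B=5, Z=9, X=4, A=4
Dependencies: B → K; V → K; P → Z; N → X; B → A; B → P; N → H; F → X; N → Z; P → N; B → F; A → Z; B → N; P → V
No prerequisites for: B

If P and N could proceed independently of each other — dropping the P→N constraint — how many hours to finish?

30

Original critical path: B→P→N→Z = 5+8+8+9 = 30 ⇒ 30 hours.
Without P→N, N's earliest start moves from 13 to 5.
New critical path: B→F→X = 5+21+4 = 30 ⇒ 30 hours.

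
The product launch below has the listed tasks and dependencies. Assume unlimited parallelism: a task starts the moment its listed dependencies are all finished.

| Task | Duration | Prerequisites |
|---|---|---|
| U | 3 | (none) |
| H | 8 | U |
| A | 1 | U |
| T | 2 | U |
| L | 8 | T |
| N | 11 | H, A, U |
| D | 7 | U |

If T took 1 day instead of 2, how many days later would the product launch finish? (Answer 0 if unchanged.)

Critical path before the change: U→H→N = 3+8+11 = 22 giving 22 days.
T is off the critical path — its longest chain is 13 days, giving 9 of slack.
The critical path is still U→H→N; finish is now 22 days.
Change in finish: 22 − 22 = +0 days.

0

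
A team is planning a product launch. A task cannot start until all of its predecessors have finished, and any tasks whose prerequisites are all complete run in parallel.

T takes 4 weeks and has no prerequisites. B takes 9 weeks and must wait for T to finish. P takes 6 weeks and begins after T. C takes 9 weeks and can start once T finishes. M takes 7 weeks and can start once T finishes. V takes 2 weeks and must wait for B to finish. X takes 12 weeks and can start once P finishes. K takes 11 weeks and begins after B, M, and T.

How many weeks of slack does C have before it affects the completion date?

11

Critical path: T→B→K = 4+9+11 = 24, so the finish is 24 weeks.
Longest path through C: 13 weeks (earliest finish 13, latest finish 24).
Slack of C = 15 − 4 = 11 weeks.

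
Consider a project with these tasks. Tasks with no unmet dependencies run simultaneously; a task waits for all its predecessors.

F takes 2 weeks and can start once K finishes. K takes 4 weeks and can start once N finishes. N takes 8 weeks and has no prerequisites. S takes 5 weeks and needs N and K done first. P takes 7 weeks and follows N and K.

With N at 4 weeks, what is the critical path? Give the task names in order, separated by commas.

N, K, P

Critical path before the change: N→K→P = 8+4+7 = 19 giving 19 weeks.
Since N is critical, the -4 change carries straight to that chain (now 15 weeks).
No other chain overtakes it, so the finish is 15 weeks.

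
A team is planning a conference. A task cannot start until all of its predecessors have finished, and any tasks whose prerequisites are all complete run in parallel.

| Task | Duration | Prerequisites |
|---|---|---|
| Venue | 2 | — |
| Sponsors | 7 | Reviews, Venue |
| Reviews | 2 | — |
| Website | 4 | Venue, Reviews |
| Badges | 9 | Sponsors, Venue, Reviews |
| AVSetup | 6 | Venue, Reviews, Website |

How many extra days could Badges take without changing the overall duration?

The longest chain is Venue→Sponsors→Badges = 2+7+9 = 18; overall finish 18 days.
The longest chain containing Badges totals 18 days.
So Badges can slip 18 − 18 = 0 days.

0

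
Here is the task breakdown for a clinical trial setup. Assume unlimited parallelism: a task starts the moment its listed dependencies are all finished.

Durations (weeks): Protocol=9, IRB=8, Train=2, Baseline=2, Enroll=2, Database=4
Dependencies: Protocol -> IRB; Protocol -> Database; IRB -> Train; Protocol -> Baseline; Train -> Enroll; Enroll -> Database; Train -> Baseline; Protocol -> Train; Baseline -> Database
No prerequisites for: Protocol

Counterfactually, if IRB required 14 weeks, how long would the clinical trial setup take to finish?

31

Baseline: Protocol→IRB→Train→Baseline→Database = 9+8+2+2+4 = 25 → 25 weeks.
IRB is on the critical path; changing it to 14 makes that path 31 weeks.
That remains the longest chain; total 31 weeks.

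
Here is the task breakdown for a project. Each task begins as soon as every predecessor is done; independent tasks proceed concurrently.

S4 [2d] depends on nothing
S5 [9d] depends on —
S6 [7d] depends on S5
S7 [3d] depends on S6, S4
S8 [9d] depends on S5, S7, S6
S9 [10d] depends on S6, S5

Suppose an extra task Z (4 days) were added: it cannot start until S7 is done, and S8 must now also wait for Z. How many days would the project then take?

32

Originally the project takes 28 days.
With Z inserted, S8 now waits for max(S5, S7, S6, Z).
New critical path: S5→S6→S7→Z→S8 = 9+7+3+4+9 = 32 ⇒ 32 days.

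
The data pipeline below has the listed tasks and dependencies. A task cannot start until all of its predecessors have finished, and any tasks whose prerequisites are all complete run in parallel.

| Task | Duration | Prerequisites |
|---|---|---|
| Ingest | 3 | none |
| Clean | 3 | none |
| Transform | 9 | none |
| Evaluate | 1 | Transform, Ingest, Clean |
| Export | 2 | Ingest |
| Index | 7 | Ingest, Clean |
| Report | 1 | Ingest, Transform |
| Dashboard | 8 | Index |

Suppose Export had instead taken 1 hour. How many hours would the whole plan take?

18

As given, the longest chain is Ingest→Index→Dashboard = 3+7+8 = 18, so the finish is 18 hours.
Export is off the critical path — its longest chain is 5 hours, giving 13 of slack.
That remains the longest chain; total 18 hours.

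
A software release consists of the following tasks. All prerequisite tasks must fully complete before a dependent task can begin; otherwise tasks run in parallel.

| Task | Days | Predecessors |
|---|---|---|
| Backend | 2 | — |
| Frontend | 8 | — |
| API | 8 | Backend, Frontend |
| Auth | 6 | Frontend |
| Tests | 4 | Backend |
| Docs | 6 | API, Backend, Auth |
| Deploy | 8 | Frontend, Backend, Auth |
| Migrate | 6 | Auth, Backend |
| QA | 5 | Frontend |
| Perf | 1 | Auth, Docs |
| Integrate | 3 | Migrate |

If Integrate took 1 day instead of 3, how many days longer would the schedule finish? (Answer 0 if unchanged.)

0

As given, the longest chain is Frontend→Auth→Migrate→Integrate = 8+6+6+3 = 23, so the finish is 23 days.
Integrate is on the critical path; changing it to 1 makes that path 21 days.
Now Frontend→API→Docs→Perf = 8+8+6+1 = 23 is longest, so the finish becomes 23 days.
Change in finish: 23 − 23 = +0 days.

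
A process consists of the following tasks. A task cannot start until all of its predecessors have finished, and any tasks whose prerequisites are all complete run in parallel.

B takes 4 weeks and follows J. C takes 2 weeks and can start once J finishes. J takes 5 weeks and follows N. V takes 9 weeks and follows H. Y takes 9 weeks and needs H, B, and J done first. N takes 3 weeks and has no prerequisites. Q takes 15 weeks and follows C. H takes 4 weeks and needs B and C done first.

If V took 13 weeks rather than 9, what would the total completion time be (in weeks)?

29

Actual critical path: N→J→B→H→V = 3+5+4+4+9 = 25 ⇒ 25 weeks.
Since V is critical, the +4 change carries straight to that chain (now 29 weeks).
The critical path is still N→J→B→H→V; finish is now 29 weeks.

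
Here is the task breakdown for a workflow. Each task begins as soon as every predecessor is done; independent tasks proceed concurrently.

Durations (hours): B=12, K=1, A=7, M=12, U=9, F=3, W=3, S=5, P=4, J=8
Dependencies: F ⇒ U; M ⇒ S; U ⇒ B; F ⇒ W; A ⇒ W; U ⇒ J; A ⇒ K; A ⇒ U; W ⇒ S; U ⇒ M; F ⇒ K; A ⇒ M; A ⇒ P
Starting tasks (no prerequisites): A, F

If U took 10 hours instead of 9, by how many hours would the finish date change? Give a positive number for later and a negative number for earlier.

As given, the longest chain is A→U→M→S = 7+9+12+5 = 33, so the finish is 33 hours.
U lies on that path, so at 10 hours the path becomes 34 hours.
No other chain overtakes it, so the finish is 34 hours.
Change in finish: 34 − 33 = +1 hours.

1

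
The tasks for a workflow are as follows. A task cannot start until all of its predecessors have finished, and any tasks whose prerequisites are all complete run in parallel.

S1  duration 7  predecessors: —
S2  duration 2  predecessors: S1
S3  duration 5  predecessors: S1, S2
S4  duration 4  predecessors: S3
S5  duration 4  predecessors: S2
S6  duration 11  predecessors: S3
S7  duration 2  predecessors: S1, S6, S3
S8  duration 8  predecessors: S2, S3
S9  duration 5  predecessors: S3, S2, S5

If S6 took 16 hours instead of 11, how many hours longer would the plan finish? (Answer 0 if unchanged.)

5

Critical path before the change: S1→S2→S3→S6→S7 = 7+2+5+11+2 = 27 giving 27 hours.
S6 lies on that path, so at 16 hours the path becomes 32 hours.
The critical path is still S1→S2→S3→S6→S7; finish is now 32 hours.
Change in finish: 32 − 27 = +5 hours.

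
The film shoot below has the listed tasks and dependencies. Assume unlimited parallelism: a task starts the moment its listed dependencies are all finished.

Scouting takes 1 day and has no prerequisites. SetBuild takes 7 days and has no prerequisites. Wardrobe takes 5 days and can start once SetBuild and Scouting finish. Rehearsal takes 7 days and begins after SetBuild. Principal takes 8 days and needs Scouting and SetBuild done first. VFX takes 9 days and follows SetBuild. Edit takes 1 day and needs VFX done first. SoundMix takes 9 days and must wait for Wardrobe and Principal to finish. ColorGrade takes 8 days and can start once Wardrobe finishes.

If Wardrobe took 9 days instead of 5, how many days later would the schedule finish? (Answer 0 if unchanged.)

1

Critical path before the change: SetBuild→Principal→SoundMix = 7+8+9 = 24 giving 24 days.
The longest path through Wardrobe is only 21 days, so Wardrobe has float 3.
Now SetBuild→Wardrobe→SoundMix = 7+9+9 = 25 is longest, so the finish becomes 25 days.
Change in finish: 25 − 24 = +1 days.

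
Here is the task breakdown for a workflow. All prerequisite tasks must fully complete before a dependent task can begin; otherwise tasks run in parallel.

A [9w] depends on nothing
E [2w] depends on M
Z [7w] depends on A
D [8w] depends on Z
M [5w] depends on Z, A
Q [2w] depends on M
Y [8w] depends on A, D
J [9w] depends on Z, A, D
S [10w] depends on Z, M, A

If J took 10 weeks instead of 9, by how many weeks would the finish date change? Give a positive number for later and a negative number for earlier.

As given, the longest chain is A→Z→D→J = 9+7+8+9 = 33, so the finish is 33 weeks.
J lies on that path, so at 10 weeks the path becomes 34 weeks.
No other chain overtakes it, so the finish is 34 weeks.
Change in finish: 34 − 33 = +1 weeks.

1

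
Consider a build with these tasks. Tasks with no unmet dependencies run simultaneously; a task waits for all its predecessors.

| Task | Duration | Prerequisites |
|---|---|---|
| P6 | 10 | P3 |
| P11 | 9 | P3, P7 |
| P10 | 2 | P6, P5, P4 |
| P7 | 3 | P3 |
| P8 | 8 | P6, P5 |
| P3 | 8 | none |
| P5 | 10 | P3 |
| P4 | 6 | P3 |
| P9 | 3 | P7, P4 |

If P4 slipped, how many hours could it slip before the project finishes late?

9

The longest chain is P3→P5→P8 = 8+10+8 = 26; overall finish 26 hours.
The longest chain containing P4 totals 17 hours.
Float = 26 − 17 = 9.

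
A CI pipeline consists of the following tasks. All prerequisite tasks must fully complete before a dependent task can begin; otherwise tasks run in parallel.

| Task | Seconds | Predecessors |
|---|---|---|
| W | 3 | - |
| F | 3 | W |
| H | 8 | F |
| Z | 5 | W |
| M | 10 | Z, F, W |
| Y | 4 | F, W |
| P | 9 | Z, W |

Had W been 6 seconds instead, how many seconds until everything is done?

21

Critical path before the change: W→Z→M = 3+5+10 = 18 giving 18 seconds.
W lies on that path, so at 6 seconds the path becomes 21 seconds.
No other chain overtakes it, so the finish is 21 seconds.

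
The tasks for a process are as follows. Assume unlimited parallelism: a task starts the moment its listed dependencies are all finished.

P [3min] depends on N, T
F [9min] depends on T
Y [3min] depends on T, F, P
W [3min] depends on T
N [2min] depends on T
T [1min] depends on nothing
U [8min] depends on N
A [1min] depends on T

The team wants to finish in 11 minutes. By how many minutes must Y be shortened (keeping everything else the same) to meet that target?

2

Current finish: 13 minutes; target: 11.
Y is on every critical path, so each minute cut from Y cuts the finish by one (this holds down to a finish of 11).
Need 13 − 11 = 2 minutes off Y → Y becomes 1 minute, finish becomes 11.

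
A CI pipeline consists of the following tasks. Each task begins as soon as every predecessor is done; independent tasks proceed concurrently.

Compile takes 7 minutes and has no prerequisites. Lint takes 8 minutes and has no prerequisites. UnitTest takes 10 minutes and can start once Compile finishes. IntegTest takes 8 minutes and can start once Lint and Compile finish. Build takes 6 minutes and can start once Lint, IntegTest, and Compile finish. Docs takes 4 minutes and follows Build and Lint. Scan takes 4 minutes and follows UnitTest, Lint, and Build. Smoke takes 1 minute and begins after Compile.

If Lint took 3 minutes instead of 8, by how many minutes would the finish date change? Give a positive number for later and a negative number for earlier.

The binding path is Lint→IntegTest→Build→Docs = 8+8+6+4 = 26; finish at 26 minutes.
Since Lint is critical, the -5 change carries straight to that chain (now 21 minutes).
New critical path: Compile→IntegTest→Build→Docs = 7+8+6+4 = 25 ⇒ 25 minutes.
Change in finish: 25 − 26 = -1 minutes.

-1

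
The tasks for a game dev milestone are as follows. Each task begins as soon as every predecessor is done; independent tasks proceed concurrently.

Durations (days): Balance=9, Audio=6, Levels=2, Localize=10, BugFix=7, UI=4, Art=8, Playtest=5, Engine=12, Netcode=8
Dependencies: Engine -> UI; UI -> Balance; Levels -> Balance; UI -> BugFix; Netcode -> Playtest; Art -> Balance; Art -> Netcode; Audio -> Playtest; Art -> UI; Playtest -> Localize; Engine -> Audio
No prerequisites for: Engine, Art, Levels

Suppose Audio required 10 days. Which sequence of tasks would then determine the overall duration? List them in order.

Engine, Audio, Playtest, Localize

The binding path is Engine→Audio→Playtest→Localize = 12+6+5+10 = 33; finish at 33 days.
Audio lies on that path, so at 10 days the path becomes 37 days.
No other chain overtakes it, so the finish is 37 days.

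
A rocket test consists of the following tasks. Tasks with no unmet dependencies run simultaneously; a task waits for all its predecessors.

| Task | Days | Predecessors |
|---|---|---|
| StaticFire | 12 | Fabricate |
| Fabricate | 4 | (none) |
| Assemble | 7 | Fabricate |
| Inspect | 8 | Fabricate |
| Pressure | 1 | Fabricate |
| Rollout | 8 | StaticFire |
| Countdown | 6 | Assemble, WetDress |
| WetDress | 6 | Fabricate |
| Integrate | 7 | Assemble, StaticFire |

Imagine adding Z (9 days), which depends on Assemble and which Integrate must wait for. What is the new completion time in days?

Originally the rocket test takes 24 days.
With Z inserted, Integrate now waits for max(Assemble, StaticFire, Z).
New critical path: Fabricate→Assemble→Z→Integrate = 4+7+9+7 = 27 ⇒ 27 days.

27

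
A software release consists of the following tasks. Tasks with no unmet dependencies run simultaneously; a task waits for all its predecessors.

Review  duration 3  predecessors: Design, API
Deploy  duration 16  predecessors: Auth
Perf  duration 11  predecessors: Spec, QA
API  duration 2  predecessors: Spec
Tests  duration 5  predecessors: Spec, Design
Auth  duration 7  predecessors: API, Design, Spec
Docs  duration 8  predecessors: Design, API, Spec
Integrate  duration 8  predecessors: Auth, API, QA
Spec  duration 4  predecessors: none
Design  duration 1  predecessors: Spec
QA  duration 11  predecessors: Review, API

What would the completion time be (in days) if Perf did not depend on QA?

With the dependency in place, Spec→API→Review→QA→Perf = 4+2+3+11+11 = 31 sets the finish at 31 days.
Without QA→Perf, Perf's earliest start moves from 20 to 4.
The longest chain is now Spec→API→Auth→Deploy = 4+2+7+16 = 29, so the software release takes 29 days.

29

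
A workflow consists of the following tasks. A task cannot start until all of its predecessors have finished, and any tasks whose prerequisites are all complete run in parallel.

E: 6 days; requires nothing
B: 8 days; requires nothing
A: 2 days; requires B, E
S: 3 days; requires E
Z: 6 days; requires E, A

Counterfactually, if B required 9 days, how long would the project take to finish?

17

Critical path before the change: B→A→Z = 8+2+6 = 16 giving 16 days.
Since B is critical, the +1 change carries straight to that chain (now 17 days).
The critical path is still B→A→Z; finish is now 17 days.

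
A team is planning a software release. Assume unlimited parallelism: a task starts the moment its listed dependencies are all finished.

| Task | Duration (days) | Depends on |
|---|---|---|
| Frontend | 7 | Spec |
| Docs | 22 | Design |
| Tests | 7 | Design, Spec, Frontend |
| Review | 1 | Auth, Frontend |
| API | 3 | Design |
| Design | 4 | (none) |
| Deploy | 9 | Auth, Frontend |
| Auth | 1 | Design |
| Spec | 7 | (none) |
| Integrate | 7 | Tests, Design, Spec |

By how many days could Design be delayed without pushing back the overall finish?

2

Spec→Frontend→Tests→Integrate = 7+7+7+7 = 28 sets the makespan at 28 days.
Design finishes as early as 4 and must finish by 6.
Slack of Design = 2 − 0 = 2 days.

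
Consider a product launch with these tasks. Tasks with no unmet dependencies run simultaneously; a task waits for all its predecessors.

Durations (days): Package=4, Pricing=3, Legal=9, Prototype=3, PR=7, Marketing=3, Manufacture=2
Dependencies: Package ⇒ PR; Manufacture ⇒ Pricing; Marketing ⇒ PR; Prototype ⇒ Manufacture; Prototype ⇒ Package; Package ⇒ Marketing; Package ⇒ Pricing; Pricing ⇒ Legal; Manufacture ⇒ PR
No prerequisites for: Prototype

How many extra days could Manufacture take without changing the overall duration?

2

Prototype→Package→Pricing→Legal = 3+4+3+9 = 19 sets the makespan at 19 days.
The longest chain containing Manufacture totals 17 days.
So Manufacture can slip 7 − 5 = 2 days.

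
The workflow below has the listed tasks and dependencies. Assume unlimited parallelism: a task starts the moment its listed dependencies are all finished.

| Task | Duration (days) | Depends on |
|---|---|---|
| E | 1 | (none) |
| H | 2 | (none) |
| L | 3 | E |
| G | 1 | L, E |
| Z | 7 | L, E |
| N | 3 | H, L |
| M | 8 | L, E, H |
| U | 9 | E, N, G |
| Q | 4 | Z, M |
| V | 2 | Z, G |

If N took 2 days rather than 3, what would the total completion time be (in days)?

The binding path is E→L→N→U = 1+3+3+9 = 16; finish at 16 days.
N lies on that path, so at 2 days the path becomes 15 days.
The binding chain switches to E→L→M→Q = 1+3+8+4 = 16; finish 16 days.

16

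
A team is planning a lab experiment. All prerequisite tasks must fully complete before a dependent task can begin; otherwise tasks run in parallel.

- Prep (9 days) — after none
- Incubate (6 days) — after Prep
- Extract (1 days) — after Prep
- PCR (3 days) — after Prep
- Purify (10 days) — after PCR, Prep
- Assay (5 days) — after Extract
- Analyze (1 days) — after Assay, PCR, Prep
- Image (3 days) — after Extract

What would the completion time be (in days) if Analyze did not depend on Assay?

22

Original critical path: Prep→PCR→Purify = 9+3+10 = 22 ⇒ 22 days.
Without Assay→Analyze, Analyze's earliest start moves from 15 to 12.
After: Prep→PCR→Purify = 9+3+10 = 22 → 22 days.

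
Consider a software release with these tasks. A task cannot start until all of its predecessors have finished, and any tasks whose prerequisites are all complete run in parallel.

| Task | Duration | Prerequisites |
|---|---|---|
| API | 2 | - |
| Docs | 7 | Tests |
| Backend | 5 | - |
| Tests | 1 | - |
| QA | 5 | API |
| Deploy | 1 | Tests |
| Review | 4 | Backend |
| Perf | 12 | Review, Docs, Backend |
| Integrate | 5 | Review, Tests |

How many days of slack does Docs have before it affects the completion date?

1

Backend→Review→Perf = 5+4+12 = 21 sets the makespan at 21 days.
Longest path through Docs: 20 days (earliest finish 8, latest finish 9).
So Docs can slip 9 − 8 = 1 day.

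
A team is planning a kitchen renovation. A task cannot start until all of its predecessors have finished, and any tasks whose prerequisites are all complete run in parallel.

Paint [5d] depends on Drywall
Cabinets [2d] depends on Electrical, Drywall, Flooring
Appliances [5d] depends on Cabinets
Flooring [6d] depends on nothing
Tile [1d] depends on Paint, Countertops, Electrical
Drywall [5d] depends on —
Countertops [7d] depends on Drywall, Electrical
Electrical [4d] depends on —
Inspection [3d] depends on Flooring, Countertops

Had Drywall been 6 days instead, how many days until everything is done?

16

Actual critical path: Drywall→Countertops→Inspection = 5+7+3 = 15 ⇒ 15 days.
Drywall lies on that path, so at 6 days the path becomes 16 days.
No other chain overtakes it, so the finish is 16 days.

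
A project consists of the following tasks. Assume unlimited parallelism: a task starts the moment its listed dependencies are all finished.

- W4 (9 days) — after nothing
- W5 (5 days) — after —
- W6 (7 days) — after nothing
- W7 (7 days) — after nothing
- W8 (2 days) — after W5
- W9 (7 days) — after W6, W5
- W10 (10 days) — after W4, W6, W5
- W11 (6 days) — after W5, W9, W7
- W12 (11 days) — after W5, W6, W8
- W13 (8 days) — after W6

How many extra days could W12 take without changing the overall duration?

2

The longest chain is W6→W9→W11 = 7+7+6 = 20; overall finish 20 days.
W12 finishes as early as 18 and must finish by 20.
Float = 20 − 18 = 2.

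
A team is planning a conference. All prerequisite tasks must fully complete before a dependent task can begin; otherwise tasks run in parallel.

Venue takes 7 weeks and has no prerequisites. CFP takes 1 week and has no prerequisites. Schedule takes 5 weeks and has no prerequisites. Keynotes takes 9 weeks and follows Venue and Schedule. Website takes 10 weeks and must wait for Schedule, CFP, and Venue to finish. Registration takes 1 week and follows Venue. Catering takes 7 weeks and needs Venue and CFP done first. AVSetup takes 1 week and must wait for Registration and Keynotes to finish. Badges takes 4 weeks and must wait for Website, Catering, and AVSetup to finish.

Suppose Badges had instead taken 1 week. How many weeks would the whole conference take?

The binding path is Venue→Keynotes→AVSetup→Badges = 7+9+1+4 = 21; finish at 21 weeks.
Badges lies on that path, so at 1 week the path becomes 18 weeks.
The critical path is still Venue→Keynotes→AVSetup→Badges; finish is now 18 weeks.

18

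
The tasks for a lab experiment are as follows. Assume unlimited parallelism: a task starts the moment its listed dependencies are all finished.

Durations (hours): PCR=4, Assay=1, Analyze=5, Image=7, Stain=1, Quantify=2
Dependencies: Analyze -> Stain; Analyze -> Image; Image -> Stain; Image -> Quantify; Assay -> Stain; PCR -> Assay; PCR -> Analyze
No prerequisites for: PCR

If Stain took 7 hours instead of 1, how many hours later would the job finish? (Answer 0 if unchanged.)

5

Critical path before the change: PCR→Analyze→Image→Quantify = 4+5+7+2 = 18 giving 18 hours.
Stain has 1 hour of float (longest path through it is 17).
The binding chain switches to PCR→Analyze→Image→Stain = 4+5+7+7 = 23; finish 23 hours.
Change in finish: 23 − 18 = +5 hours.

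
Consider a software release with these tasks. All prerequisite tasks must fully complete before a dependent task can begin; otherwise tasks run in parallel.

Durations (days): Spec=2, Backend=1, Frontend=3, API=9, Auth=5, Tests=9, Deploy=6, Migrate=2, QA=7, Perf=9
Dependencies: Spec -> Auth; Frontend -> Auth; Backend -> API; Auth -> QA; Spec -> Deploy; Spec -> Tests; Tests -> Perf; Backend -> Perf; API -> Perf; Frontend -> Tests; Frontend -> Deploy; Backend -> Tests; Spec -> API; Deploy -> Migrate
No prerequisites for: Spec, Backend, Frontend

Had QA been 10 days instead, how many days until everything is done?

Actual critical path: Frontend→Tests→Perf = 3+9+9 = 21 ⇒ 21 days.
QA has 6 days of float (longest path through it is 15).
That remains the longest chain; total 21 days.

21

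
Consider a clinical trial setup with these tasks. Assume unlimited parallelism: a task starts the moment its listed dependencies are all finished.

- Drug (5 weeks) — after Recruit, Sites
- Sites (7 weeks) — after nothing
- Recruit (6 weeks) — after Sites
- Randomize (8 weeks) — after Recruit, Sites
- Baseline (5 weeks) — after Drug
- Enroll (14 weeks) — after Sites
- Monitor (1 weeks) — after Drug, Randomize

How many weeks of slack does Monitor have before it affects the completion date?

1

Critical path: Sites→Recruit→Drug→Baseline = 7+6+5+5 = 23, so the finish is 23 weeks.
The longest chain containing Monitor totals 22 weeks.
Float = 23 − 22 = 1.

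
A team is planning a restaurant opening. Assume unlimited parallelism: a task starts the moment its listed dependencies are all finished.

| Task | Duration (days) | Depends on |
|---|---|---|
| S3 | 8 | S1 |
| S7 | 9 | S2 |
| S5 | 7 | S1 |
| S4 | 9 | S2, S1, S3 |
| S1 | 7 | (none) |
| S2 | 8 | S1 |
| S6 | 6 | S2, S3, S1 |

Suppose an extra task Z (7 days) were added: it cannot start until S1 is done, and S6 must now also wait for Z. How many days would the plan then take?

24

Originally the plan takes 24 days.
With Z inserted, S6 now waits for max(S2, S3, S1, Z).
New critical path: S1→S2→S4 = 7+8+9 = 24 ⇒ 24 days.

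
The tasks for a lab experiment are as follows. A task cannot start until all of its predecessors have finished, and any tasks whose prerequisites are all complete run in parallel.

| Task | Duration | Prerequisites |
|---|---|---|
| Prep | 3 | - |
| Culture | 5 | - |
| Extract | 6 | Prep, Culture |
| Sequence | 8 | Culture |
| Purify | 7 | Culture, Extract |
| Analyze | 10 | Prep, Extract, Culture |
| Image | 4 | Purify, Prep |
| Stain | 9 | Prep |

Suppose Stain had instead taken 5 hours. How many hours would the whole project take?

22

Baseline: Culture→Extract→Purify→Image = 5+6+7+4 = 22 → 22 hours.
Stain has 10 hours of float (longest path through it is 12).
That remains the longest chain; total 22 hours.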